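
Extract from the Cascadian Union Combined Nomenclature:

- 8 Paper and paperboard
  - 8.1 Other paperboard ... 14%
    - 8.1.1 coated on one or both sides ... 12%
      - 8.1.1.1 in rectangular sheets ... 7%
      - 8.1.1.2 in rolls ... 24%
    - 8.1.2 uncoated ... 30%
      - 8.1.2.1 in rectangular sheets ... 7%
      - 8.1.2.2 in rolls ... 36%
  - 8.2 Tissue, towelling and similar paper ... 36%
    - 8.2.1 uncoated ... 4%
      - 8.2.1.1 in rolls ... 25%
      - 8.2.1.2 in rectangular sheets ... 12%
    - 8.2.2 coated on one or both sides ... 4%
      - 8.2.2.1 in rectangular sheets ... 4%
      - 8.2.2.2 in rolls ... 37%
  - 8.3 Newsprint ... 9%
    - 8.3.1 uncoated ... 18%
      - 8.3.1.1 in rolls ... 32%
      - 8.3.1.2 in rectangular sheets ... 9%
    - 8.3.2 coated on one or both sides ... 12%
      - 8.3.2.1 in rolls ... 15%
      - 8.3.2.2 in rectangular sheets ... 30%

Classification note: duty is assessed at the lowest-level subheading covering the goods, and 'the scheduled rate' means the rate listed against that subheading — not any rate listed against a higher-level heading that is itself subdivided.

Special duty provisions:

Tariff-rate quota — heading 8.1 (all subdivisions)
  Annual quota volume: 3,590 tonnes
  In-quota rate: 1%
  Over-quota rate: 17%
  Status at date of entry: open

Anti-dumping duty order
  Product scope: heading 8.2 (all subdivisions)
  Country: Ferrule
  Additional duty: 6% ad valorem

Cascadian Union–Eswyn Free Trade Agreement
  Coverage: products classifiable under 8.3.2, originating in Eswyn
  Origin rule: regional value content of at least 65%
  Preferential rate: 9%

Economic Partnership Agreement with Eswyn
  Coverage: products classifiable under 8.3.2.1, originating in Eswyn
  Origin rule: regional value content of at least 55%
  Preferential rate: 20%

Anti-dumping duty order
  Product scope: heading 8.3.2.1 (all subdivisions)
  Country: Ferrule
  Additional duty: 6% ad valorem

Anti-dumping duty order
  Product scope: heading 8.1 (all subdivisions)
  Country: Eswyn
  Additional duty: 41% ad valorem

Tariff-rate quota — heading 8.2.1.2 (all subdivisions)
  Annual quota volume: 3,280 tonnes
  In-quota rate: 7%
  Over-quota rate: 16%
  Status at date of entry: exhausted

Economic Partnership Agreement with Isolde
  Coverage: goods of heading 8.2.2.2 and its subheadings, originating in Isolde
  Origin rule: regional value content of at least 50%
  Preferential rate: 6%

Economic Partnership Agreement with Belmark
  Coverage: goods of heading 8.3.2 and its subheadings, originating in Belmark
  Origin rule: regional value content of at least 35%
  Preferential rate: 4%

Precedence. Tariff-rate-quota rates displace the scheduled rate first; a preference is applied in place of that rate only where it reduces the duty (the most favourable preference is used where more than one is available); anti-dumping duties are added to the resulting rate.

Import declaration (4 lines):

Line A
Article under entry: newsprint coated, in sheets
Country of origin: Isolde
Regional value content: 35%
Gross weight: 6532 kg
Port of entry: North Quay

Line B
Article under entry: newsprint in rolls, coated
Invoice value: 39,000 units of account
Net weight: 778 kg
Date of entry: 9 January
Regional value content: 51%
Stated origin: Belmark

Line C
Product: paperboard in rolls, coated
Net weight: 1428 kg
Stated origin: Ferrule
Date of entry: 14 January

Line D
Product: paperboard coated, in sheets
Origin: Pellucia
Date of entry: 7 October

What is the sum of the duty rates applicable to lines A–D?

36%

Line A: newsprint → 8.3; coated → 8.3.2; in sheets → 8.3.2.2. Scheduled 30%. Isolde agreement on 8.2.2.2: 8.3.2.2 not covered. → 30%.
Line B: newsprint → 8.3; coated → 8.3.2; in rolls → 8.3.2.1. Scheduled 15%. Belmark agreement on 8.3.2: RVC ≥ 35% → 4% available; preferential 4%. → 4%.
Line C: paperboard → 8.1; coated → 8.1.1; in rolls → 8.1.1.2. Scheduled 24%. quota on 8.1 open → in-quota 1%. → 1%.
Line D: paperboard → 8.1; coated → 8.1.1; in sheets → 8.1.1.1. Scheduled 7%. quota on 8.1 open → in-quota 1%. → 1%.
Sum: 30% + 4% + 1% + 1% = 36%.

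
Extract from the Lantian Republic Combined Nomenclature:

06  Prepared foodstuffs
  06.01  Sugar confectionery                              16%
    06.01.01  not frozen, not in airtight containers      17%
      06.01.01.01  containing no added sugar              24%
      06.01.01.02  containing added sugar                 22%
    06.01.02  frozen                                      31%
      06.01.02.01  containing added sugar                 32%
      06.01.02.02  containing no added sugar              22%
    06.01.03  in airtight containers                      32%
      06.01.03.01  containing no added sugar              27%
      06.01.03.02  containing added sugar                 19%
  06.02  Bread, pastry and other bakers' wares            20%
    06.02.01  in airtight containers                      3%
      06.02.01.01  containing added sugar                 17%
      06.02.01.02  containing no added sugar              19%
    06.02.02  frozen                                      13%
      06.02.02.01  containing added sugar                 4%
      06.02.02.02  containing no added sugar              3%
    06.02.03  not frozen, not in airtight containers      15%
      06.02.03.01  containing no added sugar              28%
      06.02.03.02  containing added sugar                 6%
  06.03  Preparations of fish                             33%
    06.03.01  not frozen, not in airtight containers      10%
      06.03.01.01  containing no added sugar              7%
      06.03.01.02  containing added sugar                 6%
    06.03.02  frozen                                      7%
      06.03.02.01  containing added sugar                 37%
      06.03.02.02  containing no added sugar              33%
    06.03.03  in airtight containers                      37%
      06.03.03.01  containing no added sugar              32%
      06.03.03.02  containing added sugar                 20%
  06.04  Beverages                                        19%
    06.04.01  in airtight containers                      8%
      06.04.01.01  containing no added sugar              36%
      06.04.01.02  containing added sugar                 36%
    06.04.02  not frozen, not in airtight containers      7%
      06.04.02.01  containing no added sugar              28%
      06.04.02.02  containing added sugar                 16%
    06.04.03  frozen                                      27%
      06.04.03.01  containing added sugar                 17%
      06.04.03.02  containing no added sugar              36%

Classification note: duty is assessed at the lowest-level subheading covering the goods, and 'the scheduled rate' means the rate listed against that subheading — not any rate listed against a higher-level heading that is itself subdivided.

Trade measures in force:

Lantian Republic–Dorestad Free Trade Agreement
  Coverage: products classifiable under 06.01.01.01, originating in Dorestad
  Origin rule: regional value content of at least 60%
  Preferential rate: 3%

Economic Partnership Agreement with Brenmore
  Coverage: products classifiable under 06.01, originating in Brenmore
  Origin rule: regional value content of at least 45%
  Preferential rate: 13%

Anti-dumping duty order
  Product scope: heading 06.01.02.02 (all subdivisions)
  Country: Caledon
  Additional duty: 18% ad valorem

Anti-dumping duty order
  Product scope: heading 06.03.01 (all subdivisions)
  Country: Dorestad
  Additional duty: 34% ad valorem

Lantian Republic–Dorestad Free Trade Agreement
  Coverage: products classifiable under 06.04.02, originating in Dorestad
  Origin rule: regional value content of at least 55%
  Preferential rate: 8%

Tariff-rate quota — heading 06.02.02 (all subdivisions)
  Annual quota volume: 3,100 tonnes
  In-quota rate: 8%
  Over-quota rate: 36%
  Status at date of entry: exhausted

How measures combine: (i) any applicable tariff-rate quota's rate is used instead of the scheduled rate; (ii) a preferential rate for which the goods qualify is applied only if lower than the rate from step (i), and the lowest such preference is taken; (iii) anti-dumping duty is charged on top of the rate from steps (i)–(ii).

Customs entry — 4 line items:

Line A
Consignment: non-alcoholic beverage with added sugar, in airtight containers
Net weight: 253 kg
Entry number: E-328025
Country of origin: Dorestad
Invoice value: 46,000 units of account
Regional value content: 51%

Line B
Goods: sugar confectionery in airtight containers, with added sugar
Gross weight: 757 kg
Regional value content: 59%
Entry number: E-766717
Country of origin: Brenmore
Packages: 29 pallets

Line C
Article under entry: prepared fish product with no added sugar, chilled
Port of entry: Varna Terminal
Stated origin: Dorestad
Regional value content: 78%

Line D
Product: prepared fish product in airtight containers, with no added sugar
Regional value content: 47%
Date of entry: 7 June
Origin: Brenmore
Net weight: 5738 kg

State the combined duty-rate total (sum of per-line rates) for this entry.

122%

Line A: non-alcoholic beverage → 06.04; in airtight containers → 06.04.01; with added sugar → 06.04.01.02. Scheduled 36%. Dorestad agreement on 06.01.01.01: 06.04.01.02 not covered; Dorestad agreement on 06.04.02: 06.04.01.02 not covered. → 36%.
Line B: sugar confectionery → 06.01; in airtight containers → 06.01.03; with added sugar → 06.01.03.02. Scheduled 19%. Brenmore agreement on 06.01: RVC ≥ 45% → 13% available; preferential 13%. → 13%.
Line C: prepared fish product → 06.03; chilled → 06.03.01; with no added sugar → 06.03.01.01. Scheduled 7%. Dorestad agreement on 06.01.01.01: 06.03.01.01 not covered; Dorestad agreement on 06.04.02: 06.03.01.01 not covered; anti-dumping (Dorestad, 06.03.01): +34%; total 7% + 34% = 41%. → 41%.
Line D: prepared fish product → 06.03; in airtight containers → 06.03.03; with no added sugar → 06.03.03.01. Scheduled 32%. Brenmore agreement on 06.01: 06.03.03.01 not covered. → 32%.
Sum: 36% + 13% + 41% + 32% = 122%.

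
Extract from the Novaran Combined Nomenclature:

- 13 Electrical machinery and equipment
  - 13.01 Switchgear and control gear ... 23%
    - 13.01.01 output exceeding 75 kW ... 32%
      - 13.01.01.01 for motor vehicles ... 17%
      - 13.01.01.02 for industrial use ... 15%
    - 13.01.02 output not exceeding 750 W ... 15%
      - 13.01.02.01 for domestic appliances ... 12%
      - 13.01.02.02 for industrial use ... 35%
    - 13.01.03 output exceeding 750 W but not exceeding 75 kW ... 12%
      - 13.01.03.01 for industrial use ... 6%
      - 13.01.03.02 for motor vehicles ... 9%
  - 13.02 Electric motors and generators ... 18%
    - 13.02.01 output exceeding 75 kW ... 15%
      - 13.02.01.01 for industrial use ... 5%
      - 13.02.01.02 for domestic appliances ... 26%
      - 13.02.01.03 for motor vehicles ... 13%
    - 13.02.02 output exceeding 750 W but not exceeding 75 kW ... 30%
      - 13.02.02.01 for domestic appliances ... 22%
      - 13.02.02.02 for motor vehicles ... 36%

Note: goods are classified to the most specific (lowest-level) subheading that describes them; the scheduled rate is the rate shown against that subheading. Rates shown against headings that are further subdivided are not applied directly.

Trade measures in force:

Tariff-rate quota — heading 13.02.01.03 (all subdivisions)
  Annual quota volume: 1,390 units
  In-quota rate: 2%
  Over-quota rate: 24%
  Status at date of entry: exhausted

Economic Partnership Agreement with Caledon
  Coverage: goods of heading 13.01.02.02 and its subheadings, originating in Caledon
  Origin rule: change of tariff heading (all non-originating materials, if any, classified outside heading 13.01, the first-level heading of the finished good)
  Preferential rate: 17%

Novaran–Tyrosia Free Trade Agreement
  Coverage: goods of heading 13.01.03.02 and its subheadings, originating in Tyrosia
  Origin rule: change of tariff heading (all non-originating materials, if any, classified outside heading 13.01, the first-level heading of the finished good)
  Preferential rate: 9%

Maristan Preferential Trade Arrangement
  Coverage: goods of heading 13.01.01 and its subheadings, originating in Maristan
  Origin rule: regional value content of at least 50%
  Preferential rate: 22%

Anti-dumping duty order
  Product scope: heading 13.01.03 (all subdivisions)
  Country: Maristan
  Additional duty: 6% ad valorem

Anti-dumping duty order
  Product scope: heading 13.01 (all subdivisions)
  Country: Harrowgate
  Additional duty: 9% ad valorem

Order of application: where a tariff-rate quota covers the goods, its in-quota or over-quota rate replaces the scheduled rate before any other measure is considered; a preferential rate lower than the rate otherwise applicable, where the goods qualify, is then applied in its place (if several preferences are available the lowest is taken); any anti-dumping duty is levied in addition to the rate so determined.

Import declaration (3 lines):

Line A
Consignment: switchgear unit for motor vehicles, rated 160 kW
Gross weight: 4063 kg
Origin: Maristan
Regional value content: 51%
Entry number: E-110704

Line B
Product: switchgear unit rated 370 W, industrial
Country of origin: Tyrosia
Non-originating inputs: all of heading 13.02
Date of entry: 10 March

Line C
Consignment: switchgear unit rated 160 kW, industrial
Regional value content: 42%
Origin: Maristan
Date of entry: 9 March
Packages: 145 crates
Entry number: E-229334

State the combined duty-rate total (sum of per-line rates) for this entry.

Line A: switchgear unit → 13.01; rated 160 kW → 13.01.01; for motor vehicles → 13.01.01.01. Scheduled 17%. Maristan agreement on 13.01.01: RVC ≥ 50% → 22% available; preference 22% not lower than 17% → no reduction. → 17%.
Line B: switchgear unit → 13.01; rated 370 W → 13.01.02; industrial → 13.01.02.02. Scheduled 35%. Tyrosia agreement on 13.01.03.02: 13.01.02.02 not covered. → 35%.
Line C: switchgear unit → 13.01; rated 160 kW → 13.01.01; industrial → 13.01.01.02. Scheduled 15%. Maristan agreement on 13.01.01: RVC < 50%. → 15%.
Sum: 17% + 35% + 15% = 67%.

67%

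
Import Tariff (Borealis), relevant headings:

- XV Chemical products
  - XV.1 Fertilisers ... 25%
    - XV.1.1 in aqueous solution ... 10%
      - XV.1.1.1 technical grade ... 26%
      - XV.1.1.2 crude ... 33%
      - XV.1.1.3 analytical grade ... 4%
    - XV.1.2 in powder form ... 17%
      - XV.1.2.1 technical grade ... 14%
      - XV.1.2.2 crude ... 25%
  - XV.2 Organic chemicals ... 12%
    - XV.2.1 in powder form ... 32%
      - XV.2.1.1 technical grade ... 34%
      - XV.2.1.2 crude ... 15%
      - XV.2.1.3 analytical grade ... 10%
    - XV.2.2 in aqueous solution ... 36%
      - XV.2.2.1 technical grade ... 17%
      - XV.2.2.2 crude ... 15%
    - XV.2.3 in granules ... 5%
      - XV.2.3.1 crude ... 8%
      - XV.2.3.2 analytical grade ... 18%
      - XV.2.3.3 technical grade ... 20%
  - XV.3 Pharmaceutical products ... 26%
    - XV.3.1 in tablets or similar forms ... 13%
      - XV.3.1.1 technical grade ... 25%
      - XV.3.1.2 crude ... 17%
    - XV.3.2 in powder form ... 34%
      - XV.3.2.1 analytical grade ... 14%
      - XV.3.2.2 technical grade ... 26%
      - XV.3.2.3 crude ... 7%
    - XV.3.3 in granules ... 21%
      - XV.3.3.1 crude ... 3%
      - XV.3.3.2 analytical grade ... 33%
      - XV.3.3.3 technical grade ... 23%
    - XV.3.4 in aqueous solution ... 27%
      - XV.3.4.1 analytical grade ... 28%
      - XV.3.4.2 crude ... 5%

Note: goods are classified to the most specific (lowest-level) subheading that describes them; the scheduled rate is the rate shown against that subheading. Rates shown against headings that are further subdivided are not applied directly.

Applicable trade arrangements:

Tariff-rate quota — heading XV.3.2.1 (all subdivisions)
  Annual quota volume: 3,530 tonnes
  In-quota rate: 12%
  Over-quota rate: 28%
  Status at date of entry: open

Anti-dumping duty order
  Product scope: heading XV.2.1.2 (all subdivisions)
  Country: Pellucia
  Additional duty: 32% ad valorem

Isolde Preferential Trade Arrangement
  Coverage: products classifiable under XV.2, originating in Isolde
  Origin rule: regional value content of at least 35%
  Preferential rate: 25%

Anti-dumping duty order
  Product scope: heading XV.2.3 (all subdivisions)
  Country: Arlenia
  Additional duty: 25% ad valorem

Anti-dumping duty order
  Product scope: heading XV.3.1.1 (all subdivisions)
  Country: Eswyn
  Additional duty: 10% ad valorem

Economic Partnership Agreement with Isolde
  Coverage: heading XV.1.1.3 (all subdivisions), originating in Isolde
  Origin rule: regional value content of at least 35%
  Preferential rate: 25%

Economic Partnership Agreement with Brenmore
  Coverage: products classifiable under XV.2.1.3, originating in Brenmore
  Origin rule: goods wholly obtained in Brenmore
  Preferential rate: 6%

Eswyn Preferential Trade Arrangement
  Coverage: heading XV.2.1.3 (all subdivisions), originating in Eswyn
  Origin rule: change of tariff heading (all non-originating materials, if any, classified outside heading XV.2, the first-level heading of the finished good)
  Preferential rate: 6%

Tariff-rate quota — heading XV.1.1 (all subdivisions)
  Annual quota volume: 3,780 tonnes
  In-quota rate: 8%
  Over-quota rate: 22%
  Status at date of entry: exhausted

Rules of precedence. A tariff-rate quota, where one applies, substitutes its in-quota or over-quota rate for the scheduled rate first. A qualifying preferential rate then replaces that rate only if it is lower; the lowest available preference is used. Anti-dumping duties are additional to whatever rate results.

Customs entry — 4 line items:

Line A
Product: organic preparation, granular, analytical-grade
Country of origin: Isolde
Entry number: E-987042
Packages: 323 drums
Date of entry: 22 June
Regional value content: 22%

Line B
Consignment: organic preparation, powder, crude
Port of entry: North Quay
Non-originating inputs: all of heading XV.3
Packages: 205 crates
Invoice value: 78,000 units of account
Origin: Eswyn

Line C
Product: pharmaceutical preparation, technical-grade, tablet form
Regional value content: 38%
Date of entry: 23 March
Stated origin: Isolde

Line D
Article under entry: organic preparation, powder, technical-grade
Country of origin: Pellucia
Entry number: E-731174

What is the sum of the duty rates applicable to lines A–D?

Line A: organic → XV.2; granular → XV.2.3; analytical-grade → XV.2.3.2. Scheduled 18%. Isolde agreement on XV.2: RVC < 35%; Isolde agreement on XV.1.1.3: XV.2.3.2 not covered. → 18%.
Line B: organic → XV.2; powder → XV.2.1; crude → XV.2.1.2. Scheduled 15%. Eswyn agreement on XV.2.1.3: XV.2.1.2 not covered. → 15%.
Line C: pharmaceutical → XV.3; tablet form → XV.3.1; technical-grade → XV.3.1.1. Scheduled 25%. Isolde agreement on XV.2: XV.3.1.1 not covered; Isolde agreement on XV.1.1.3: XV.3.1.1 not covered. → 25%.
Line D: organic → XV.2; powder → XV.2.1; technical-grade → XV.2.1.1. Scheduled 34%. No special measure applies. → 34%.
Sum: 18% + 15% + 25% + 34% = 92%.

92%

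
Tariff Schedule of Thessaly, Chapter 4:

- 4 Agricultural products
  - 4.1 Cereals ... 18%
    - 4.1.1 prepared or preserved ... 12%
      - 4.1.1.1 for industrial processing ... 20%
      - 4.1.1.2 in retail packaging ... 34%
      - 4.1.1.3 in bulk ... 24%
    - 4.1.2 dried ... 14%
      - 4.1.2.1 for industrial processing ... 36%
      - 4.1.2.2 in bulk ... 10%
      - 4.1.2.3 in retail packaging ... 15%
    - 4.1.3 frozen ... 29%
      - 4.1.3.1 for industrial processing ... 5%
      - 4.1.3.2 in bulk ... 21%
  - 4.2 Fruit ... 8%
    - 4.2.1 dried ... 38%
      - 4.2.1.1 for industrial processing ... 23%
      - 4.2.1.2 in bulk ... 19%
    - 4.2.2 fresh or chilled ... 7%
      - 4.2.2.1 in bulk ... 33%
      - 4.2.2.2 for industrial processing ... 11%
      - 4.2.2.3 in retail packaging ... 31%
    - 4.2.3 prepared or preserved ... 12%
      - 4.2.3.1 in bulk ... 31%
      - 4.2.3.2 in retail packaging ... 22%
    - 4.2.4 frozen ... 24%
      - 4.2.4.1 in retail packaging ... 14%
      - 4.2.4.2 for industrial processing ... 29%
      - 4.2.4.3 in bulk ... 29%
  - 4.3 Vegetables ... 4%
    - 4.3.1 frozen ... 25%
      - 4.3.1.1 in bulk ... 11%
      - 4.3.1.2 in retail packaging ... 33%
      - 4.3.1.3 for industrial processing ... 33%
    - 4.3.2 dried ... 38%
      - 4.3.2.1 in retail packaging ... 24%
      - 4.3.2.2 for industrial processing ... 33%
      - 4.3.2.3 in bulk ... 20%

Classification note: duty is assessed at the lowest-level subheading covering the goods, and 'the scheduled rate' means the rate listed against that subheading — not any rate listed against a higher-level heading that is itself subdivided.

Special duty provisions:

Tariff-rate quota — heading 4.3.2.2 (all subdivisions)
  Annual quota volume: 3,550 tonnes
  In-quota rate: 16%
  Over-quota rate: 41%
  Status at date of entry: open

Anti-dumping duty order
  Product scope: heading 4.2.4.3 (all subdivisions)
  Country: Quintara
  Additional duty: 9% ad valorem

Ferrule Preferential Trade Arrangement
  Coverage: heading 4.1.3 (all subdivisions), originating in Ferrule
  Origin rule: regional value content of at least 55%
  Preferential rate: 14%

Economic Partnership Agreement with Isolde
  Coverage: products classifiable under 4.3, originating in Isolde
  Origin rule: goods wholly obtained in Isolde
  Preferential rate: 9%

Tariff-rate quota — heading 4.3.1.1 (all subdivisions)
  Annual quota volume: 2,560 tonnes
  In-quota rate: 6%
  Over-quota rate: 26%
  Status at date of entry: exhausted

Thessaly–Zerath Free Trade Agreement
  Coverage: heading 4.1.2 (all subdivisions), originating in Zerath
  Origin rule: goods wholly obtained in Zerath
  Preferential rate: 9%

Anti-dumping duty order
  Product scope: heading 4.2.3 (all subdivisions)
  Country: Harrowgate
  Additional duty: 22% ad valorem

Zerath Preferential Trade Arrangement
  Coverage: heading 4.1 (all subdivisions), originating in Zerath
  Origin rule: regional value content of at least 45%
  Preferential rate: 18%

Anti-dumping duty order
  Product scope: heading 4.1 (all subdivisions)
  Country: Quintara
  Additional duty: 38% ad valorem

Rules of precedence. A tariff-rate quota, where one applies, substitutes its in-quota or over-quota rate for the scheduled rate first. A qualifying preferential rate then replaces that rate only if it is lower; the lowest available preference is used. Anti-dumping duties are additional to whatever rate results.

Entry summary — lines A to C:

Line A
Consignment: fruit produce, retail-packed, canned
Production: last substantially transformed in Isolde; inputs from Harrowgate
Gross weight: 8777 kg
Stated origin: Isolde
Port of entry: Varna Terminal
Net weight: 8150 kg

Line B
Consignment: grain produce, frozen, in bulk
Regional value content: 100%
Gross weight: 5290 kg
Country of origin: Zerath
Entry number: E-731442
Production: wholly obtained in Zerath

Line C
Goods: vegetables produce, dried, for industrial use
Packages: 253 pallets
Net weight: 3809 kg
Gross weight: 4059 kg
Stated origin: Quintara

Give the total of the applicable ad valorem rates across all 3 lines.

56%

Line A: fruit → 4.2; canned → 4.2.3; retail-packed → 4.2.3.2. Scheduled 22%. Isolde agreement on 4.3: 4.2.3.2 not covered. → 22%.
Line B: grain → 4.1; frozen → 4.1.3; in bulk → 4.1.3.2. Scheduled 21%. Zerath agreement on 4.1.2: 4.1.3.2 not covered; Zerath agreement on 4.1: RVC ≥ 45% → 18% available; preferential 18%. → 18%.
Line C: vegetables → 4.3; dried → 4.3.2; for industrial use → 4.3.2.2. Scheduled 33%. quota on 4.3.2.2 open → in-quota 16%. → 16%.
Sum: 22% + 18% + 16% = 56%.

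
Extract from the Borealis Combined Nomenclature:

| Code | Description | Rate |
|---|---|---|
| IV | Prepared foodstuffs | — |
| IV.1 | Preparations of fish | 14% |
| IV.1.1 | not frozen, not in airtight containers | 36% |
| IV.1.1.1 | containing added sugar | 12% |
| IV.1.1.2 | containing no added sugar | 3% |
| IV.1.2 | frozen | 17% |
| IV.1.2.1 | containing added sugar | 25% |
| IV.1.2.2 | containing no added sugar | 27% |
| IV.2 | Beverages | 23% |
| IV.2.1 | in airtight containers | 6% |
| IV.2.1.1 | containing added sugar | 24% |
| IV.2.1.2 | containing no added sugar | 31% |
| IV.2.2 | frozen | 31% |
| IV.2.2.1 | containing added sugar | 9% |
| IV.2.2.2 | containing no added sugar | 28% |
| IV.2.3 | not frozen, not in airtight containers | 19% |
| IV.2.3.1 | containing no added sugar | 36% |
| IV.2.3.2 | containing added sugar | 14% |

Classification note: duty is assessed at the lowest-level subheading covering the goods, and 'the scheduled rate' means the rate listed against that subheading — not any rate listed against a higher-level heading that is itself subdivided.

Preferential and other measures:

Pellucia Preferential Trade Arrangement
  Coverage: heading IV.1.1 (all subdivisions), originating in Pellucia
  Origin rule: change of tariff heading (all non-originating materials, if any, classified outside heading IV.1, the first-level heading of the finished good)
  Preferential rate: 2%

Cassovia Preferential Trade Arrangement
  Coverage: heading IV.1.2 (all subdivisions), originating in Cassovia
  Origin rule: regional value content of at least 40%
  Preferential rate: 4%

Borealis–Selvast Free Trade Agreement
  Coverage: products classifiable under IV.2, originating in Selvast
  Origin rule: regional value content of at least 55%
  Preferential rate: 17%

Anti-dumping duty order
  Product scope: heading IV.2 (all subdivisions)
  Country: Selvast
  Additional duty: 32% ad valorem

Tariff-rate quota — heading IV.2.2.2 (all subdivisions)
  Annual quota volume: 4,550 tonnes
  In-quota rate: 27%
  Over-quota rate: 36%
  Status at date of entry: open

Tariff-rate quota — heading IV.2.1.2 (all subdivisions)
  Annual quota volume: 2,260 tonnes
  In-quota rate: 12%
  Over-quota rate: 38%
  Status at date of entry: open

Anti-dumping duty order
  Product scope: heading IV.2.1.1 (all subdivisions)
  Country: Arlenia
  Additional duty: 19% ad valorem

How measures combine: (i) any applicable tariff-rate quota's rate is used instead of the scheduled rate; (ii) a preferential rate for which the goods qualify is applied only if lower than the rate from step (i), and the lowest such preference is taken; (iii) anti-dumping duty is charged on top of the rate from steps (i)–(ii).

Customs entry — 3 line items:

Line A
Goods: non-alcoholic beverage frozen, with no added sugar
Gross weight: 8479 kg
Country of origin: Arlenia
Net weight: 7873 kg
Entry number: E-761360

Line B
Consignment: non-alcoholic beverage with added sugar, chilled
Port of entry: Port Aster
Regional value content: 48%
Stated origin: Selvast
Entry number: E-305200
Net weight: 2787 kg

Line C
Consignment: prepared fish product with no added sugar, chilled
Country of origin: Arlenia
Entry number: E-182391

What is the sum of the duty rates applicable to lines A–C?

76%

Line A: non-alcoholic beverage → IV.2; frozen → IV.2.2; with no added sugar → IV.2.2.2. Scheduled 28%. quota on IV.2.2.2 open → in-quota 27%. → 27%.
Line B: non-alcoholic beverage → IV.2; chilled → IV.2.3; with added sugar → IV.2.3.2. Scheduled 14%. Selvast agreement on IV.2: RVC < 55%; anti-dumping (Selvast, IV.2): +32%; total 14% + 32% = 46%. → 46%.
Line C: prepared fish product → IV.1; chilled → IV.1.1; with no added sugar → IV.1.1.2. Scheduled 3%. No special measure applies. → 3%.
Sum: 27% + 46% + 3% = 76%.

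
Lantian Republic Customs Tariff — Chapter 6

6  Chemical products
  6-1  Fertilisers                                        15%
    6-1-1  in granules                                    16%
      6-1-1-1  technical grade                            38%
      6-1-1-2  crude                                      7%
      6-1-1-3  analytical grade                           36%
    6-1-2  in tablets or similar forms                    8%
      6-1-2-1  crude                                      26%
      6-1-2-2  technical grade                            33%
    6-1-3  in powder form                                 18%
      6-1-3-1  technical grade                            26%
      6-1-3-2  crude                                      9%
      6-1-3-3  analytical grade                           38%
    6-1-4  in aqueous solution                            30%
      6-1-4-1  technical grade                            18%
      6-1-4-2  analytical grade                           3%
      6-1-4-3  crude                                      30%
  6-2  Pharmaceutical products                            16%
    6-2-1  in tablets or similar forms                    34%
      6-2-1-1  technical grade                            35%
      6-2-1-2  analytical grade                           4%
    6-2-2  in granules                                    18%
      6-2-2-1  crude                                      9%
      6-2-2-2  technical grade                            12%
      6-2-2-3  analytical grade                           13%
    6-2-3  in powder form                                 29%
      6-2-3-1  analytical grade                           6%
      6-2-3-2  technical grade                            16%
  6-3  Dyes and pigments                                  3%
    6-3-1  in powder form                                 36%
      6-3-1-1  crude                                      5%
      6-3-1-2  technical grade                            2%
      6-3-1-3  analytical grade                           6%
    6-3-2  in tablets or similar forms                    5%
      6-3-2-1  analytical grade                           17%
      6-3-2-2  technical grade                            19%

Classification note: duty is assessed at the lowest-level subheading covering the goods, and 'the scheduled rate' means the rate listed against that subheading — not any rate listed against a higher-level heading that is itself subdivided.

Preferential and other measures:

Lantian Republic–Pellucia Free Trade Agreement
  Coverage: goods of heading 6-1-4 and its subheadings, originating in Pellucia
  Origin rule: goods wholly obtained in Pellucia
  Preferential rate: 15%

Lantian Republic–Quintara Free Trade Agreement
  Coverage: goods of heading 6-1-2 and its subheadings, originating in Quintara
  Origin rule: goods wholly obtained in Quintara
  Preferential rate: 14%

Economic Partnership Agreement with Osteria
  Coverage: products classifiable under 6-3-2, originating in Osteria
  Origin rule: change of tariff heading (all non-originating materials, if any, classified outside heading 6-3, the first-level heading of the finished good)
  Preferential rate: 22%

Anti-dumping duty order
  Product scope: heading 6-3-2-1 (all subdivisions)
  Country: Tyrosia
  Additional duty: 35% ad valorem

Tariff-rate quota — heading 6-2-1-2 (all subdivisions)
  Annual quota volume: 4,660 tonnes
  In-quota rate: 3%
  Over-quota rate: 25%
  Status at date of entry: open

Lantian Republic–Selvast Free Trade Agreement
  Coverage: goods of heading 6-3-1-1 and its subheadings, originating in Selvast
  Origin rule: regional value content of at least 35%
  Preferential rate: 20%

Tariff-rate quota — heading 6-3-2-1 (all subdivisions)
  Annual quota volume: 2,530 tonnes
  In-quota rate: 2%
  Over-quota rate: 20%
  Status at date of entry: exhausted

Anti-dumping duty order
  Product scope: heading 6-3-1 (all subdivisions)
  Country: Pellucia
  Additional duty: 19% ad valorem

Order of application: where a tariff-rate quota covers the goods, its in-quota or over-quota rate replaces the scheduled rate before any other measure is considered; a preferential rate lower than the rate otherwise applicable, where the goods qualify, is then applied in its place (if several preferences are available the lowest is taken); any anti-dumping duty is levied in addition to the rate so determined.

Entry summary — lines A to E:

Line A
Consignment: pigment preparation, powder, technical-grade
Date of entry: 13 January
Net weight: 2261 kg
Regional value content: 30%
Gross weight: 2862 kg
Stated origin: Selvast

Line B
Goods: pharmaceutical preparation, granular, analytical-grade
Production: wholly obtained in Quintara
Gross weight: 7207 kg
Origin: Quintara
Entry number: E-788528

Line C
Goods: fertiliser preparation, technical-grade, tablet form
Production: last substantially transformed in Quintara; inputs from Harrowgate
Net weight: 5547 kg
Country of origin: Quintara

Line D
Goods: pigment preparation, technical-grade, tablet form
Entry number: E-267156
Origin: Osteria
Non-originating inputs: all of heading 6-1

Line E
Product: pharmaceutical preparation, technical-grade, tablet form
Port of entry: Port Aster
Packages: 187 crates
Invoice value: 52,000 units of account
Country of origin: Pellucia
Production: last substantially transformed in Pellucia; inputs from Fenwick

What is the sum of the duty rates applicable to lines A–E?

Line A: pigment → 6-3; powder → 6-3-1; technical-grade → 6-3-1-2. Scheduled 2%. Selvast agreement on 6-3-1-1: 6-3-1-2 not covered. → 2%.
Line B: pharmaceutical → 6-2; granular → 6-2-2; analytical-grade → 6-2-2-3. Scheduled 13%. Quintara agreement on 6-1-2: 6-2-2-3 not covered. → 13%.
Line C: fertiliser → 6-1; tablet form → 6-1-2; technical-grade → 6-1-2-2. Scheduled 33%. Quintara agreement on 6-1-2: not wholly obtained. → 33%.
Line D: pigment → 6-3; tablet form → 6-3-2; technical-grade → 6-3-2-2. Scheduled 19%. Osteria agreement on 6-3-2: CTH met → 22% available; preference 22% not lower than 19% → no reduction. → 19%.
Line E: pharmaceutical → 6-2; tablet form → 6-2-1; technical-grade → 6-2-1-1. Scheduled 35%. Pellucia agreement on 6-1-4: 6-2-1-1 not covered. → 35%.
Sum: 2% + 13% + 33% + 19% + 35% = 102%.

102%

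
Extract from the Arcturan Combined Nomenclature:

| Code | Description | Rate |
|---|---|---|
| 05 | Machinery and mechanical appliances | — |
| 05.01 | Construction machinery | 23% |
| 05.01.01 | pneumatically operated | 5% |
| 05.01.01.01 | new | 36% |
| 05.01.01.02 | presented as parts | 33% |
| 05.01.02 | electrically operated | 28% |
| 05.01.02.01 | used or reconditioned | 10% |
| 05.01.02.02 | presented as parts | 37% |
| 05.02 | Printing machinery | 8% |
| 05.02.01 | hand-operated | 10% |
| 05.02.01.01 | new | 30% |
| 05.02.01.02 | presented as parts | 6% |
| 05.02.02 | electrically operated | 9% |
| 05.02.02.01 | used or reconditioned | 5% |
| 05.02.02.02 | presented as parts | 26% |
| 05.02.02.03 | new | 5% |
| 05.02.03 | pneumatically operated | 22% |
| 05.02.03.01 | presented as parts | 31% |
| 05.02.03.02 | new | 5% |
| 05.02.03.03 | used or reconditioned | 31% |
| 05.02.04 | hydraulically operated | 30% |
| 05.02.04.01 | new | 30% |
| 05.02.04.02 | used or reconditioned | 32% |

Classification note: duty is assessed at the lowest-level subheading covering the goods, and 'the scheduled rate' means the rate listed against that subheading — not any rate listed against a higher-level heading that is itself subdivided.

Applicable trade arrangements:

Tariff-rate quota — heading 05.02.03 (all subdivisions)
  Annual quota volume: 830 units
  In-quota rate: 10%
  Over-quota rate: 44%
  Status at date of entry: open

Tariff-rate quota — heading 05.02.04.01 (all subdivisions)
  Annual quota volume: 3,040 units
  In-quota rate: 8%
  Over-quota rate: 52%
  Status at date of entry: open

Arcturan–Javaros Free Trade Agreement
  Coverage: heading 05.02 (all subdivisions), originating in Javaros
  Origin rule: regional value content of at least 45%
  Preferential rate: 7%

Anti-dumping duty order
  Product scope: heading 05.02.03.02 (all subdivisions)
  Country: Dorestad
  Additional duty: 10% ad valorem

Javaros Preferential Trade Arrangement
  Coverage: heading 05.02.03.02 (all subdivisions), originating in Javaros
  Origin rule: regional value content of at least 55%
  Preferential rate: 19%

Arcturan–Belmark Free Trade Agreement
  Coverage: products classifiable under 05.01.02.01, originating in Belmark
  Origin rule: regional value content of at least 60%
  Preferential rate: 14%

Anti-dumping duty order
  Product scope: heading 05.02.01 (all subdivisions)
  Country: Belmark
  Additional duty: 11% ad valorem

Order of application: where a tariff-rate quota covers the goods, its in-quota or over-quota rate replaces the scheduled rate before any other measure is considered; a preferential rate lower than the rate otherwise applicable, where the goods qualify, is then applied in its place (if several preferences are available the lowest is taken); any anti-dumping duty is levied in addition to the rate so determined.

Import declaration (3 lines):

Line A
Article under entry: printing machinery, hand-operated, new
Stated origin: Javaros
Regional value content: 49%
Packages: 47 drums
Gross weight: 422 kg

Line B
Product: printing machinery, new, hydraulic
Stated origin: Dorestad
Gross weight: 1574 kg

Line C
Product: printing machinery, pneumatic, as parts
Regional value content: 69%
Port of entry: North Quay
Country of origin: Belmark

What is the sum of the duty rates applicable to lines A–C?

Line A: printing → 05.02; hand-operated → 05.02.01; new → 05.02.01.01. Scheduled 30%. Javaros agreement on 05.02: RVC ≥ 45% → 7% available; Javaros agreement on 05.02.03.02: 05.02.01.01 not covered; preferential 7%. → 7%.
Line B: printing → 05.02; hydraulic → 05.02.04; new → 05.02.04.01. Scheduled 30%. quota on 05.02.04.01 open → in-quota 8%. → 8%.
Line C: printing → 05.02; pneumatic → 05.02.03; as parts → 05.02.03.01. Scheduled 31%. quota on 05.02.03 open → in-quota 10%; Belmark agreement on 05.01.02.01: 05.02.03.01 not covered. → 10%.
Sum: 7% + 8% + 10% = 25%.

25%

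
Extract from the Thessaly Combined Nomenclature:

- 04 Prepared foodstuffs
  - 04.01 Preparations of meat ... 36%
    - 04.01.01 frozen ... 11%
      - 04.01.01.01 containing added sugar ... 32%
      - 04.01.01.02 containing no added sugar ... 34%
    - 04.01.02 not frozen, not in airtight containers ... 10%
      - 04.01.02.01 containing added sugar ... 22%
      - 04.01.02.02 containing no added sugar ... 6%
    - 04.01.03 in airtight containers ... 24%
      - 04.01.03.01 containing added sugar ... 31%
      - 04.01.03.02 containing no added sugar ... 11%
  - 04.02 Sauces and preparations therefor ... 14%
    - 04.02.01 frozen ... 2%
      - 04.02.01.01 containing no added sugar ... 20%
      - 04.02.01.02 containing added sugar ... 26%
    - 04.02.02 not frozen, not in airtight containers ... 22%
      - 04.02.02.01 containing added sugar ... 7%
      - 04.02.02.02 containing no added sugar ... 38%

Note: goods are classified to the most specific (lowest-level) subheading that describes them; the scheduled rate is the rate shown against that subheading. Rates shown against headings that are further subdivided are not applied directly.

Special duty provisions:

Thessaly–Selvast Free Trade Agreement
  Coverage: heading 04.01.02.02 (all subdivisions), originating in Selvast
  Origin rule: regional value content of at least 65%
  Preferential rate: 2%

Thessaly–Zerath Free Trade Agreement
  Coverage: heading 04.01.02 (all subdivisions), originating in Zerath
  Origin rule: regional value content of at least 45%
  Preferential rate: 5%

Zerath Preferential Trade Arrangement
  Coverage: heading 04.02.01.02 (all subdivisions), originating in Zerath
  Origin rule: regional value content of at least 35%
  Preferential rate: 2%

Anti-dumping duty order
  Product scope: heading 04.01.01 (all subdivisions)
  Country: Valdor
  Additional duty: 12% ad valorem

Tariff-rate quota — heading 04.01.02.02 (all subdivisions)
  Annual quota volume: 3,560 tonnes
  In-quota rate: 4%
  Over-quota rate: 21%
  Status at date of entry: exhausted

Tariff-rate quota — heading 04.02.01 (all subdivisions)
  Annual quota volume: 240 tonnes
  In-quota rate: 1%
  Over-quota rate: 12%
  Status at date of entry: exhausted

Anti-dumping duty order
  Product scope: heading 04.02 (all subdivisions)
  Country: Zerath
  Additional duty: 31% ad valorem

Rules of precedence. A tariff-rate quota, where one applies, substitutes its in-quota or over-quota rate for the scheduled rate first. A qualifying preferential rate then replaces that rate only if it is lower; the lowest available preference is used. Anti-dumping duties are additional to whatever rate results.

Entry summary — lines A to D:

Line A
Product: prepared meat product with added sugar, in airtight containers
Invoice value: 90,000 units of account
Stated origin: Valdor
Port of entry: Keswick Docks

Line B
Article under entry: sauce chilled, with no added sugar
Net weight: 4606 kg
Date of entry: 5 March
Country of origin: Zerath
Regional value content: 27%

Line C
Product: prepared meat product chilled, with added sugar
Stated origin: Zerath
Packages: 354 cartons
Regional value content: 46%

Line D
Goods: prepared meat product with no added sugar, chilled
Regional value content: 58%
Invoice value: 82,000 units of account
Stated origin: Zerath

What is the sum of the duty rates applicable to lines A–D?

Line A: prepared meat product → 04.01; in airtight containers → 04.01.03; with added sugar → 04.01.03.01. Scheduled 31%. No special measure applies. → 31%.
Line B: sauce → 04.02; chilled → 04.02.02; with no added sugar → 04.02.02.02. Scheduled 38%. Zerath agreement on 04.01.02: 04.02.02.02 not covered; Zerath agreement on 04.02.01.02: 04.02.02.02 not covered; anti-dumping (Zerath, 04.02): +31%; total 38% + 31% = 69%. → 69%.
Line C: prepared meat product → 04.01; chilled → 04.01.02; with added sugar → 04.01.02.01. Scheduled 22%. Zerath agreement on 04.01.02: RVC ≥ 45% → 5% available; Zerath agreement on 04.02.01.02: 04.01.02.01 not covered; preferential 5%. → 5%.
Line D: prepared meat product → 04.01; chilled → 04.01.02; with no added sugar → 04.01.02.02. Scheduled 6%. quota on 04.01.02.02 exhausted → over-quota 21%; Zerath agreement on 04.01.02: RVC ≥ 45% → 5% available; Zerath agreement on 04.02.01.02: 04.01.02.02 not covered; preferential 5%. → 5%.
Sum: 31% + 69% + 5% + 5% = 110%.

110%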